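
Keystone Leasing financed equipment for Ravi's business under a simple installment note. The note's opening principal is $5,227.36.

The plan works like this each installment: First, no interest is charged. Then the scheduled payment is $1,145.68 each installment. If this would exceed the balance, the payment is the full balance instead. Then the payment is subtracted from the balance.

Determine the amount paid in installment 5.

Installment 1: opening $5,227.36; payment $1,145.68; balance $4,081.68
Installment 2: opening $4,081.68; payment $1,145.68; balance $2,936.00
Installment 3: opening $2,936.00; payment $1,145.68; balance $1,790.32
Installment 4: opening $1,790.32; payment $1,145.68; balance $644.64
Installment 5: opening $644.64; payment $644.64; balance $0.00

$644.64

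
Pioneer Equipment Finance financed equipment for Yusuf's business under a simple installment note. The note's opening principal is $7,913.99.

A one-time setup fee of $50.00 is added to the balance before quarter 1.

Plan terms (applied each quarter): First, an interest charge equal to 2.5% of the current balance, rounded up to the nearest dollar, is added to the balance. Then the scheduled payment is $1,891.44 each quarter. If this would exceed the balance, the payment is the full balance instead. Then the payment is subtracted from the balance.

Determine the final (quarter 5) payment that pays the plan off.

Quarter 1: $7,963.99 +$200.00 interest = $8,163.99; pay $1,891.44 → $6,272.55
Quarter 2: $6,272.55 +$157.00 interest = $6,429.55; pay $1,891.44 → $4,538.11
Quarter 3: $4,538.11 +$114.00 interest = $4,652.11; pay $1,891.44 → $2,760.67
Quarter 4: $2,760.67 +$70.00 interest = $2,830.67; pay $1,891.44 → $939.23
Quarter 5: $939.23 +$24.00 interest = $963.23; pay $963.23 → $0.00

$963.23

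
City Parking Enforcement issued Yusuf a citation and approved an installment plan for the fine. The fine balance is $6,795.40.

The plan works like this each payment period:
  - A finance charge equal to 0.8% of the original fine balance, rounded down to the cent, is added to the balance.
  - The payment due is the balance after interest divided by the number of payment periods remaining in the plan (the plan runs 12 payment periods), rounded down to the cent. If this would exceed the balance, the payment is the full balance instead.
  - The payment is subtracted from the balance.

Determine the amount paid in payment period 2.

$575.75

Payment period 1: opening $6,795.40; interest $54.36 → $6,849.76; payment $570.81; balance $6,278.95
Payment period 2: opening $6,278.95; interest $54.36 → $6,333.31; payment $575.75; balance $5,757.56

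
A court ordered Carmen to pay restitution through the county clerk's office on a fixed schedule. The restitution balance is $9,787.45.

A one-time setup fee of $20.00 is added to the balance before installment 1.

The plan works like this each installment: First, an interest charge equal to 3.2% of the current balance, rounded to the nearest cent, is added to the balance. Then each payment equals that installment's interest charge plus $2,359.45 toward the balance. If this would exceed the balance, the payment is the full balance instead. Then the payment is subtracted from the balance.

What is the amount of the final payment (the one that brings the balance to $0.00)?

$381.48

Installment 1: opening $9,807.45; interest $313.84 → $10,121.29; payment $2,673.29; balance $7,448.00
Installment 2: opening $7,448.00; interest $238.34 → $7,686.34; payment $2,597.79; balance $5,088.55
Installment 3: opening $5,088.55; interest $162.83 → $5,251.38; payment $2,522.28; balance $2,729.10
Installment 4: opening $2,729.10; interest $87.33 → $2,816.43; payment $2,446.78; balance $369.65
Installment 5: opening $369.65; interest $11.83 → $381.48; payment $381.48; balance $0.00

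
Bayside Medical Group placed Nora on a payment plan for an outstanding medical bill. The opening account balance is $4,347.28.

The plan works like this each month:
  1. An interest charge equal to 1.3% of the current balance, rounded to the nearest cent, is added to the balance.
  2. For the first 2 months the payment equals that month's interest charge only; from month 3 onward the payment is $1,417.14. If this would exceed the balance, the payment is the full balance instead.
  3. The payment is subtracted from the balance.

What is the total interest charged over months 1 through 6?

$232.03

Month 1: $4,347.28 +$56.51 interest = $4,403.79; pay $56.51 → $4,347.28
Month 2: $4,347.28 +$56.51 interest = $4,403.79; pay $56.51 → $4,347.28
Month 3: $4,347.28 +$56.51 interest = $4,403.79; pay $1,417.14 → $2,986.65
Month 4: $2,986.65 +$38.83 interest = $3,025.48; pay $1,417.14 → $1,608.34
Month 5: $1,608.34 +$20.91 interest = $1,629.25; pay $1,417.14 → $212.11
Month 6: $212.11 +$2.76 interest = $214.87; pay $214.87 → $0.00
Total interest: $56.51 + $56.51 + $56.51 + $38.83 + $20.91 + $2.76 = $232.03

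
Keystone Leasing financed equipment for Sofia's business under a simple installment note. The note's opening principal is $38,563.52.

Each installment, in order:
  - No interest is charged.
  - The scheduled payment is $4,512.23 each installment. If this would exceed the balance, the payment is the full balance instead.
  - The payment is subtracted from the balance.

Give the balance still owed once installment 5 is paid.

$16,002.37

Installment 1: $38,563.52 − $4,512.23 → $34,051.29
Installment 2: $34,051.29 − $4,512.23 → $29,539.06
Installment 3: $29,539.06 − $4,512.23 → $25,026.83
Installment 4: $25,026.83 − $4,512.23 → $20,514.60
Installment 5: $20,514.60 − $4,512.23 → $16,002.37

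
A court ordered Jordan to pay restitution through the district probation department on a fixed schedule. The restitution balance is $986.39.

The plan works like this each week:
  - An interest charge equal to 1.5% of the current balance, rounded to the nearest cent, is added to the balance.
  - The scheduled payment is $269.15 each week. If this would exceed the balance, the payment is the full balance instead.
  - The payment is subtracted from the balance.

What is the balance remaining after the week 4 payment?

$0.00

# | Opening | Interest | Payment | End bal
1 | $986.39 | $14.80 | $269.15 | $732.04
2 | $732.04 | $10.98 | $269.15 | $473.87
3 | $473.87 | $7.11 | $269.15 | $211.83
4 | $211.83 | $3.18 | $215.01 | $0.00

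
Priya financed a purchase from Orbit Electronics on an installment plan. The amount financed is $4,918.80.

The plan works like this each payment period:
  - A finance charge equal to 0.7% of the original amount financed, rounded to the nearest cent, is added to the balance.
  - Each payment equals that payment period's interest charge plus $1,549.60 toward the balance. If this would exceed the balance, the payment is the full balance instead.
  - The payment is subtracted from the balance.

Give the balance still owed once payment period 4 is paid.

$0.00

Payment period 1: $4,918.80 +$34.43 interest = $4,953.23; pay $1,584.03 → $3,369.20
Payment period 2: $3,369.20 +$34.43 interest = $3,403.63; pay $1,584.03 → $1,819.60
Payment period 3: $1,819.60 +$34.43 interest = $1,854.03; pay $1,584.03 → $270.00
Payment period 4: $270.00 +$34.43 interest = $304.43; pay $304.43 → $0.00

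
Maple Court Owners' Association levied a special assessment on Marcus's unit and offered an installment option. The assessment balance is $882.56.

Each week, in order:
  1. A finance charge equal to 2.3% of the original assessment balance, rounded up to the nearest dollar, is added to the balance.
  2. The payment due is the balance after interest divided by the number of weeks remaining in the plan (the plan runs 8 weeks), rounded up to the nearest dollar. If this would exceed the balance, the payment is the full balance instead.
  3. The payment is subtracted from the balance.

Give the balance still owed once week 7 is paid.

Week 1: $882.56 +$21.00 interest = $903.56; pay $113.00 → $790.56
Week 2: $790.56 +$21.00 interest = $811.56; pay $116.00 → $695.56
Week 3: $695.56 +$21.00 interest = $716.56; pay $120.00 → $596.56
Week 4: $596.56 +$21.00 interest = $617.56; pay $124.00 → $493.56
Week 5: $493.56 +$21.00 interest = $514.56; pay $129.00 → $385.56
Week 6: $385.56 +$21.00 interest = $406.56; pay $136.00 → $270.56
Week 7: $270.56 +$21.00 interest = $291.56; pay $146.00 → $145.56

$145.56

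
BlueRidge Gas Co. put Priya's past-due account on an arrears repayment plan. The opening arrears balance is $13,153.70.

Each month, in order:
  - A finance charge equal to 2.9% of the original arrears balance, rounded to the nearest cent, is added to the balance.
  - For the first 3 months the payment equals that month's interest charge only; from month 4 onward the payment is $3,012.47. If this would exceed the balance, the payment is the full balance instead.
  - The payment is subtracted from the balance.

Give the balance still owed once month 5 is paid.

Month 1: opening $13,153.70; interest $381.46 → $13,535.16; payment $381.46; balance $13,153.70
Month 2: opening $13,153.70; interest $381.46 → $13,535.16; payment $381.46; balance $13,153.70
Month 3: opening $13,153.70; interest $381.46 → $13,535.16; payment $381.46; balance $13,153.70
Month 4: opening $13,153.70; interest $381.46 → $13,535.16; payment $3,012.47; balance $10,522.69
Month 5: opening $10,522.69; interest $381.46 → $10,904.15; payment $3,012.47; balance $7,891.68

$7,891.68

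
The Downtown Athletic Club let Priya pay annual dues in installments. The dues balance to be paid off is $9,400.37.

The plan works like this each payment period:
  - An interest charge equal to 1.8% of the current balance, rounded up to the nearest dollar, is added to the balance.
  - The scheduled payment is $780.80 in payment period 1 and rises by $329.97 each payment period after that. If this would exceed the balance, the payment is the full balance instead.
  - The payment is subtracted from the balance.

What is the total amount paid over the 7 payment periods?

Payment period 1: $9,400.37 +$170.00 interest = $9,570.37; pay $780.80 → $8,789.57
Payment period 2: $8,789.57 +$159.00 interest = $8,948.57; pay $1,110.77 → $7,837.80
Payment period 3: $7,837.80 +$142.00 interest = $7,979.80; pay $1,440.74 → $6,539.06
Payment period 4: $6,539.06 +$118.00 interest = $6,657.06; pay $1,770.71 → $4,886.35
Payment period 5: $4,886.35 +$88.00 interest = $4,974.35; pay $2,100.68 → $2,873.67
Payment period 6: $2,873.67 +$52.00 interest = $2,925.67; pay $2,430.65 → $495.02
Payment period 7: $495.02 +$9.00 interest = $504.02; pay $504.02 → $0.00
Total paid: $10,138.37

$10,138.37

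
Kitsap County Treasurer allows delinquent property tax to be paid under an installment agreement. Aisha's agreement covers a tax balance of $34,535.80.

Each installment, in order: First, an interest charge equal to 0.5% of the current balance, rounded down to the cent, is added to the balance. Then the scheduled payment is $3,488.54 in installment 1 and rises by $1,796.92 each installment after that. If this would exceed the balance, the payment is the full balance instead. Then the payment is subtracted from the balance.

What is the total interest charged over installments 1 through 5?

Installment 1: $34,535.80 +$172.67 interest = $34,708.47; pay $3,488.54 → $31,219.93
Installment 2: $31,219.93 +$156.09 interest = $31,376.02; pay $5,285.46 → $26,090.56
Installment 3: $26,090.56 +$130.45 interest = $26,221.01; pay $7,082.38 → $19,138.63
Installment 4: $19,138.63 +$95.69 interest = $19,234.32; pay $8,879.30 → $10,355.02
Installment 5: $10,355.02 +$51.77 interest = $10,406.79; pay $10,406.79 → $0.00
Total interest: $172.67 + $156.09 + $130.45 + $95.69 + $51.77 = $606.67

$606.67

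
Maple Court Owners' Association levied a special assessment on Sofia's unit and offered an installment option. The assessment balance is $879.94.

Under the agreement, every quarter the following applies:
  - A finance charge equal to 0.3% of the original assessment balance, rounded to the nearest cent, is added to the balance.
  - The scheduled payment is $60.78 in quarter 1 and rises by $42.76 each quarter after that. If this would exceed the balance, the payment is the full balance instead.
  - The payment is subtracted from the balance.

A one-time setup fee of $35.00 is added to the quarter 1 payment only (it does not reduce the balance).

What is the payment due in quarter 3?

$146.30

# | Opening | Interest | Payment | Fee | End bal
1 | $879.94 | $2.64 | $60.78 | $35.00 | $821.80
2 | $821.80 | $2.64 | $103.54 | — | $720.90
3 | $720.90 | $2.64 | $146.30 | — | $577.24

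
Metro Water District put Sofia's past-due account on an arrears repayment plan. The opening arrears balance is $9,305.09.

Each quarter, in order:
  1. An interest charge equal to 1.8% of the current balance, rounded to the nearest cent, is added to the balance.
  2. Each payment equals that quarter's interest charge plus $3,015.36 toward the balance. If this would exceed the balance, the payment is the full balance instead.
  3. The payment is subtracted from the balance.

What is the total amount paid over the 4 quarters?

# | Opening | Interest | Payment | End bal
1 | $9,305.09 | $167.49 | $3,182.85 | $6,289.73
2 | $6,289.73 | $113.22 | $3,128.58 | $3,274.37
3 | $3,274.37 | $58.94 | $3,074.30 | $259.01
4 | $259.01 | $4.66 | $263.67 | $0.00
Total paid: $9,649.40

$9,649.40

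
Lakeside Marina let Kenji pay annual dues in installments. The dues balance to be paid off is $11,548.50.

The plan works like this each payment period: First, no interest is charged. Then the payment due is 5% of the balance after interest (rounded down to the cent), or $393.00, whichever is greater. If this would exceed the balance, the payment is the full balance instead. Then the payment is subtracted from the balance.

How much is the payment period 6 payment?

Payment period 1: $11,548.50 − $577.42 → $10,971.08
Payment period 2: $10,971.08 − $548.55 → $10,422.53
Payment period 3: $10,422.53 − $521.12 → $9,901.41
Payment period 4: $9,901.41 − $495.07 → $9,406.34
Payment period 5: $9,406.34 − $470.31 → $8,936.03
Payment period 6: $8,936.03 − $446.80 → $8,489.23

$446.80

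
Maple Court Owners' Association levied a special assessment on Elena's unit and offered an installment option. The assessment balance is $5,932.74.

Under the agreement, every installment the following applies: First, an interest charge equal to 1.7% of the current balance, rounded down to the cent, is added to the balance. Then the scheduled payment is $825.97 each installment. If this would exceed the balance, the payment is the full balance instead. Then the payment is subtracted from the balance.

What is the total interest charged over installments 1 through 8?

# | Opening | Interest | Payment | End bal
1 | $5,932.74 | $100.85 | $825.97 | $5,207.62
2 | $5,207.62 | $88.52 | $825.97 | $4,470.17
3 | $4,470.17 | $75.99 | $825.97 | $3,720.19
4 | $3,720.19 | $63.24 | $825.97 | $2,957.46
5 | $2,957.46 | $50.27 | $825.97 | $2,181.76
6 | $2,181.76 | $37.08 | $825.97 | $1,392.87
7 | $1,392.87 | $23.67 | $825.97 | $590.57
8 | $590.57 | $10.03 | $600.60 | $0.00
Total interest: $100.85 + $88.52 + $75.99 + $63.24 + $50.27 + $37.08 + $23.67 + $10.03 = $449.65

$449.65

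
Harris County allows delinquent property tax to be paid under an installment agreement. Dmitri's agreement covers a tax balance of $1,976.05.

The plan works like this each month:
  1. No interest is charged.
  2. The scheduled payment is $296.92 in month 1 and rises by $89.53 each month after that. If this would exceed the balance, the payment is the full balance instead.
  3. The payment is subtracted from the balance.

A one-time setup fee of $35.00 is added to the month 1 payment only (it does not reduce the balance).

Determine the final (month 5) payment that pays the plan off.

Month 1: opening $1,976.05; payment $296.92 (+ $35.00 fee); balance $1,679.13
Month 2: opening $1,679.13; payment $386.45; balance $1,292.68
Month 3: opening $1,292.68; payment $475.98; balance $816.70
Month 4: opening $816.70; payment $565.51; balance $251.19
Month 5: opening $251.19; payment $251.19; balance $0.00

$251.19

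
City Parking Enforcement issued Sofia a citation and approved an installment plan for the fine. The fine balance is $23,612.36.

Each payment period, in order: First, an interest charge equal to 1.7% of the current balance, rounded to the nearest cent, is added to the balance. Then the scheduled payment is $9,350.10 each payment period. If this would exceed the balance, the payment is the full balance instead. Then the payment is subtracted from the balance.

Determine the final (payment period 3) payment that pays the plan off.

$5,657.42

# | Opening | Interest | Payment | End bal
1 | $23,612.36 | $401.41 | $9,350.10 | $14,663.67
2 | $14,663.67 | $249.28 | $9,350.10 | $5,562.85
3 | $5,562.85 | $94.57 | $5,657.42 | $0.00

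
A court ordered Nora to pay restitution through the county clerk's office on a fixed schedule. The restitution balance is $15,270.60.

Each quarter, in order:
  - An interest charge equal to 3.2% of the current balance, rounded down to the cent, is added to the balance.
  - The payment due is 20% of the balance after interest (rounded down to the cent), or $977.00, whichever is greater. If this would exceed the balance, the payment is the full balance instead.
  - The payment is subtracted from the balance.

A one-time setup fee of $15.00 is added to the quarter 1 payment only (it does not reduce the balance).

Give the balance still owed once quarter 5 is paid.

# | Opening | Interest | Payment | Fee | End bal
1 | $15,270.60 | $488.65 | $3,151.85 | $15.00 | $12,607.40
2 | $12,607.40 | $403.43 | $2,602.16 | — | $10,408.67
3 | $10,408.67 | $333.07 | $2,148.34 | — | $8,593.40
4 | $8,593.40 | $274.98 | $1,773.67 | — | $7,094.71
5 | $7,094.71 | $227.03 | $1,464.34 | — | $5,857.40

$5,857.40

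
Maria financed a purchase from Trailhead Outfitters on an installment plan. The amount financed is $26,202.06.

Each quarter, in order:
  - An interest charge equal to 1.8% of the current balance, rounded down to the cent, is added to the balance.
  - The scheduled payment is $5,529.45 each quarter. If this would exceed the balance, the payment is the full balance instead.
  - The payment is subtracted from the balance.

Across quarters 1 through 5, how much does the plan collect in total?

Quarter 1: $26,202.06 +$471.63 interest = $26,673.69; pay $5,529.45 → $21,144.24
Quarter 2: $21,144.24 +$380.59 interest = $21,524.83; pay $5,529.45 → $15,995.38
Quarter 3: $15,995.38 +$287.91 interest = $16,283.29; pay $5,529.45 → $10,753.84
Quarter 4: $10,753.84 +$193.56 interest = $10,947.40; pay $5,529.45 → $5,417.95
Quarter 5: $5,417.95 +$97.52 interest = $5,515.47; pay $5,515.47 → $0.00
Total paid: $27,633.27

$27,633.27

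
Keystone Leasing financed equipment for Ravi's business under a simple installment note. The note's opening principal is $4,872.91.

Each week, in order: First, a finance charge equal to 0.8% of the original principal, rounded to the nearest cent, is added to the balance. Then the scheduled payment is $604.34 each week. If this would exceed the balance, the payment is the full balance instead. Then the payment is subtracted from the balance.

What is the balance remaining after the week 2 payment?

Week 1: opening $4,872.91; interest $38.98 → $4,911.89; payment $604.34; balance $4,307.55
Week 2: opening $4,307.55; interest $38.98 → $4,346.53; payment $604.34; balance $3,742.19

$3,742.19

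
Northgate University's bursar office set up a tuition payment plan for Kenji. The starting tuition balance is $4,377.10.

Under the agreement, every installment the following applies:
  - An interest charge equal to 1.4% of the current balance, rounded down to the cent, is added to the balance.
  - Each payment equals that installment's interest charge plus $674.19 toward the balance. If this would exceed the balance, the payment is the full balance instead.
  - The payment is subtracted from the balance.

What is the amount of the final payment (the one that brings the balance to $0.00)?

Installment 1: opening $4,377.10; interest $61.27 → $4,438.37; payment $735.46; balance $3,702.91
Installment 2: opening $3,702.91; interest $51.84 → $3,754.75; payment $726.03; balance $3,028.72
Installment 3: opening $3,028.72; interest $42.40 → $3,071.12; payment $716.59; balance $2,354.53
Installment 4: opening $2,354.53; interest $32.96 → $2,387.49; payment $707.15; balance $1,680.34
Installment 5: opening $1,680.34; interest $23.52 → $1,703.86; payment $697.71; balance $1,006.15
Installment 6: opening $1,006.15; interest $14.08 → $1,020.23; payment $688.27; balance $331.96
Installment 7: opening $331.96; interest $4.64 → $336.60; payment $336.60; balance $0.00

$336.60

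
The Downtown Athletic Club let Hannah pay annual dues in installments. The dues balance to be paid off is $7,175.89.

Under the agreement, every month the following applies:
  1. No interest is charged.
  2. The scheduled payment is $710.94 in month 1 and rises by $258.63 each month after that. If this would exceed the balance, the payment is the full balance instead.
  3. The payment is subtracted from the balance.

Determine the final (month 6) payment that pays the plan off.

$1,034.89

# | Opening | Payment | End bal
1 | $7,175.89 | $710.94 | $6,464.95
2 | $6,464.95 | $969.57 | $5,495.38
3 | $5,495.38 | $1,228.20 | $4,267.18
4 | $4,267.18 | $1,486.83 | $2,780.35
5 | $2,780.35 | $1,745.46 | $1,034.89
6 | $1,034.89 | $1,034.89 | $0.00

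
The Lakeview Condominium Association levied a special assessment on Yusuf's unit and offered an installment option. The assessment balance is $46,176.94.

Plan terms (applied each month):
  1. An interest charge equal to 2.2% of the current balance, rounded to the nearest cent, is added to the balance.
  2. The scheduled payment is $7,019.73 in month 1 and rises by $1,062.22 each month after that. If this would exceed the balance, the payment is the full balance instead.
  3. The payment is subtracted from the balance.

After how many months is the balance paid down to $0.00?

6

# | Opening | Interest | Payment | End bal
1 | $46,176.94 | $1,015.89 | $7,019.73 | $40,173.10
2 | $40,173.10 | $883.81 | $8,081.95 | $32,974.96
3 | $32,974.96 | $725.45 | $9,144.17 | $24,556.24
4 | $24,556.24 | $540.24 | $10,206.39 | $14,890.09
5 | $14,890.09 | $327.58 | $11,268.61 | $3,949.06
6 | $3,949.06 | $86.88 | $4,035.94 | $0.00
Balance reaches $0.00 in month 6.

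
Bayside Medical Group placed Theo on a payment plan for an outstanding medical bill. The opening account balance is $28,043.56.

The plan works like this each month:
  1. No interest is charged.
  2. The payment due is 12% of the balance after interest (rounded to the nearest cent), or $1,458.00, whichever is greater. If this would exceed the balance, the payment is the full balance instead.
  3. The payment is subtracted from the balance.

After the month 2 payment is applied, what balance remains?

# | Opening | Payment | End bal
1 | $28,043.56 | $3,365.23 | $24,678.33
2 | $24,678.33 | $2,961.40 | $21,716.93

$21,716.93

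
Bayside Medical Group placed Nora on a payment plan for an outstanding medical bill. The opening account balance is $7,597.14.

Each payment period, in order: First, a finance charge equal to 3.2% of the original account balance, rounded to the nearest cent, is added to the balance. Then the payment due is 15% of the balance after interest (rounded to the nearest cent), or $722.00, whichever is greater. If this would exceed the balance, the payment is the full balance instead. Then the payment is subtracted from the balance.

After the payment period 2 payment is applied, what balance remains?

$5,871.22

Payment period 1: $7,597.14 +$243.11 interest = $7,840.25; pay $1,176.04 → $6,664.21
Payment period 2: $6,664.21 +$243.11 interest = $6,907.32; pay $1,036.10 → $5,871.22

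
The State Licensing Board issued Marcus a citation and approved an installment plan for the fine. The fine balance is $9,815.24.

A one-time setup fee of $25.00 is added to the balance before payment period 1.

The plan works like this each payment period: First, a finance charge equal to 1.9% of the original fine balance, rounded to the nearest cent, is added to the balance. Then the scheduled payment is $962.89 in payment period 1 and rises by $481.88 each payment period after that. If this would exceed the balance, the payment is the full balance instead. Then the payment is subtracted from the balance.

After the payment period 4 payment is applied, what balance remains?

# | Opening | Interest | Payment | End bal
1 | $9,840.24 | $186.49 | $962.89 | $9,063.84
2 | $9,063.84 | $186.49 | $1,444.77 | $7,805.56
3 | $7,805.56 | $186.49 | $1,926.65 | $6,065.40
4 | $6,065.40 | $186.49 | $2,408.53 | $3,843.36

$3,843.36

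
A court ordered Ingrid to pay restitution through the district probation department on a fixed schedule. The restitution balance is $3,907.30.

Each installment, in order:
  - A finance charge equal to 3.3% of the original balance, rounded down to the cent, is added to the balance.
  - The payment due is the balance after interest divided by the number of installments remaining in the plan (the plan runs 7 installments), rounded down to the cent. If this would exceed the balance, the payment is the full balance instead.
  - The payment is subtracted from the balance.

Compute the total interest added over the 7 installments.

Installment 1: opening $3,907.30; interest $128.94 → $4,036.24; payment $576.60; balance $3,459.64
Installment 2: opening $3,459.64; interest $128.94 → $3,588.58; payment $598.09; balance $2,990.49
Installment 3: opening $2,990.49; interest $128.94 → $3,119.43; payment $623.88; balance $2,495.55
Installment 4: opening $2,495.55; interest $128.94 → $2,624.49; payment $656.12; balance $1,968.37
Installment 5: opening $1,968.37; interest $128.94 → $2,097.31; payment $699.10; balance $1,398.21
Installment 6: opening $1,398.21; interest $128.94 → $1,527.15; payment $763.57; balance $763.58
Installment 7: opening $763.58; interest $128.94 → $892.52; payment $892.52; balance $0.00
Total interest: $128.94 + $128.94 + $128.94 + $128.94 + $128.94 + $128.94 + $128.94 = $902.58

$902.58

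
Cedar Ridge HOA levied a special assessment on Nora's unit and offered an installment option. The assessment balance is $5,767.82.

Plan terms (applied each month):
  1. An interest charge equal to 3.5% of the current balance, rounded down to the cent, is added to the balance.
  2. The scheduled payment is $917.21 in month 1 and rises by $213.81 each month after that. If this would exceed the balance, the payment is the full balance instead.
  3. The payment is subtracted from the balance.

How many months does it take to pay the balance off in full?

Month 1: opening $5,767.82; interest $201.87 → $5,969.69; payment $917.21; balance $5,052.48
Month 2: opening $5,052.48; interest $176.83 → $5,229.31; payment $1,131.02; balance $4,098.29
Month 3: opening $4,098.29; interest $143.44 → $4,241.73; payment $1,344.83; balance $2,896.90
Month 4: opening $2,896.90; interest $101.39 → $2,998.29; payment $1,558.64; balance $1,439.65
Month 5: opening $1,439.65; interest $50.38 → $1,490.03; payment $1,490.03; balance $0.00
Balance reaches $0.00 in month 5.

5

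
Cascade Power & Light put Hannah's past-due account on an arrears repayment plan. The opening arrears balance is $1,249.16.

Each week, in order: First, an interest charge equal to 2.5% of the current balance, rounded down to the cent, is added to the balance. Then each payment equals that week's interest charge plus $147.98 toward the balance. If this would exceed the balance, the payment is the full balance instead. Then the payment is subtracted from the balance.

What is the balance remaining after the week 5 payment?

$509.26

Week 1: opening $1,249.16; interest $31.22 → $1,280.38; payment $179.20; balance $1,101.18
Week 2: opening $1,101.18; interest $27.52 → $1,128.70; payment $175.50; balance $953.20
Week 3: opening $953.20; interest $23.83 → $977.03; payment $171.81; balance $805.22
Week 4: opening $805.22; interest $20.13 → $825.35; payment $168.11; balance $657.24
Week 5: opening $657.24; interest $16.43 → $673.67; payment $164.41; balance $509.26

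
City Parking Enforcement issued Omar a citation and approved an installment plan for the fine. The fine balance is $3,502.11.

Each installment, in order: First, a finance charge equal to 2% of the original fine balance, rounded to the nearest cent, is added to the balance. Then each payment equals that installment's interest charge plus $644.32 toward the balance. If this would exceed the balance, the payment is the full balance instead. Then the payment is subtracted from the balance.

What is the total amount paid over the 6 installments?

# | Opening | Interest | Payment | End bal
1 | $3,502.11 | $70.04 | $714.36 | $2,857.79
2 | $2,857.79 | $70.04 | $714.36 | $2,213.47
3 | $2,213.47 | $70.04 | $714.36 | $1,569.15
4 | $1,569.15 | $70.04 | $714.36 | $924.83
5 | $924.83 | $70.04 | $714.36 | $280.51
6 | $280.51 | $70.04 | $350.55 | $0.00
Total paid: $3,922.35

$3,922.35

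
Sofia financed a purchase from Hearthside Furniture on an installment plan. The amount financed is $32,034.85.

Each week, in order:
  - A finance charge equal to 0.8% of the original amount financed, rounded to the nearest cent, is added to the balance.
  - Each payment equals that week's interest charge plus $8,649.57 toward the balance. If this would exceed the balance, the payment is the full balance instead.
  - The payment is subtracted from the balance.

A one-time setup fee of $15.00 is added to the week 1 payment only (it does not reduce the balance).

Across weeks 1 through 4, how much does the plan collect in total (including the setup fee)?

Week 1: opening $32,034.85; interest $256.28 → $32,291.13; payment $8,905.85 (+ $15.00 fee); balance $23,385.28
Week 2: opening $23,385.28; interest $256.28 → $23,641.56; payment $8,905.85; balance $14,735.71
Week 3: opening $14,735.71; interest $256.28 → $14,991.99; payment $8,905.85; balance $6,086.14
Week 4: opening $6,086.14; interest $256.28 → $6,342.42; payment $6,342.42; balance $0.00
Total paid: $33,074.97

$33,074.97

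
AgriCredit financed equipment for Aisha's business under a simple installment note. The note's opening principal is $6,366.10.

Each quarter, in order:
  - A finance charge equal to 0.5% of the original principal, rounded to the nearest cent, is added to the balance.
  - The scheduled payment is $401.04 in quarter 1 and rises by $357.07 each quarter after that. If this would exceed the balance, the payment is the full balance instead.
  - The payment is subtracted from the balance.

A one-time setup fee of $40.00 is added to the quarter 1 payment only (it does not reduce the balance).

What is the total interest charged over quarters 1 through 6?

$190.98

Quarter 1: opening $6,366.10; interest $31.83 → $6,397.93; payment $401.04 (+ $40.00 fee); balance $5,996.89
Quarter 2: opening $5,996.89; interest $31.83 → $6,028.72; payment $758.11; balance $5,270.61
Quarter 3: opening $5,270.61; interest $31.83 → $5,302.44; payment $1,115.18; balance $4,187.26
Quarter 4: opening $4,187.26; interest $31.83 → $4,219.09; payment $1,472.25; balance $2,746.84
Quarter 5: opening $2,746.84; interest $31.83 → $2,778.67; payment $1,829.32; balance $949.35
Quarter 6: opening $949.35; interest $31.83 → $981.18; payment $981.18; balance $0.00
Total interest: $31.83 + $31.83 + $31.83 + $31.83 + $31.83 + $31.83 = $190.98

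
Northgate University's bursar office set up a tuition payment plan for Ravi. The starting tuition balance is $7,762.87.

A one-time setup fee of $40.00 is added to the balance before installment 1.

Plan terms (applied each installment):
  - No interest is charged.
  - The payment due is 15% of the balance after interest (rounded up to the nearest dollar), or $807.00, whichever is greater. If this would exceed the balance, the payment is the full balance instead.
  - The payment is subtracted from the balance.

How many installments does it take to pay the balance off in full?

# | Opening | Payment | End bal
1 | $7,802.87 | $1,171.00 | $6,631.87
2 | $6,631.87 | $995.00 | $5,636.87
3 | $5,636.87 | $846.00 | $4,790.87
4 | $4,790.87 | $807.00 | $3,983.87
5 | $3,983.87 | $807.00 | $3,176.87
6 | $3,176.87 | $807.00 | $2,369.87
7 | $2,369.87 | $807.00 | $1,562.87
8 | $1,562.87 | $807.00 | $755.87
9 | $755.87 | $755.87 | $0.00
Balance reaches $0.00 in installment 9.

9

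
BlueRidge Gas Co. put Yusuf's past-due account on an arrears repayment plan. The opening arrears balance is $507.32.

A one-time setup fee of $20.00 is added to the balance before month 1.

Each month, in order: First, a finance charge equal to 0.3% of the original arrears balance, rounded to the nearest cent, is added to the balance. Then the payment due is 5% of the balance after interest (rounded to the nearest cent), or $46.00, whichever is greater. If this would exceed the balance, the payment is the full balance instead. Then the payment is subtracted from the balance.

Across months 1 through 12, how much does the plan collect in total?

Month 1: $527.32 +$1.52 interest = $528.84; pay $46.00 → $482.84
Month 2: $482.84 +$1.52 interest = $484.36; pay $46.00 → $438.36
Month 3: $438.36 +$1.52 interest = $439.88; pay $46.00 → $393.88
Month 4: $393.88 +$1.52 interest = $395.40; pay $46.00 → $349.40
Month 5: $349.40 +$1.52 interest = $350.92; pay $46.00 → $304.92
Month 6: $304.92 +$1.52 interest = $306.44; pay $46.00 → $260.44
Month 7: $260.44 +$1.52 interest = $261.96; pay $46.00 → $215.96
Month 8: $215.96 +$1.52 interest = $217.48; pay $46.00 → $171.48
Month 9: $171.48 +$1.52 interest = $173.00; pay $46.00 → $127.00
Month 10: $127.00 +$1.52 interest = $128.52; pay $46.00 → $82.52
Month 11: $82.52 +$1.52 interest = $84.04; pay $46.00 → $38.04
Month 12: $38.04 +$1.52 interest = $39.56; pay $39.56 → $0.00
Total paid: $545.56

$545.56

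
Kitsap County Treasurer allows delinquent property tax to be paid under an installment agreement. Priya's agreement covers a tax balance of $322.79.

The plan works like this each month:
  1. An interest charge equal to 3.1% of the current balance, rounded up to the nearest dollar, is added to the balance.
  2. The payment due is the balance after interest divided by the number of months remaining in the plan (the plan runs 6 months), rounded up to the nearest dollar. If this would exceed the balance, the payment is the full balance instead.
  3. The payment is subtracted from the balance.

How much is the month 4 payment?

$61.00

Month 1: $322.79 +$11.00 interest = $333.79; pay $56.00 → $277.79
Month 2: $277.79 +$9.00 interest = $286.79; pay $58.00 → $228.79
Month 3: $228.79 +$8.00 interest = $236.79; pay $60.00 → $176.79
Month 4: $176.79 +$6.00 interest = $182.79; pay $61.00 → $121.79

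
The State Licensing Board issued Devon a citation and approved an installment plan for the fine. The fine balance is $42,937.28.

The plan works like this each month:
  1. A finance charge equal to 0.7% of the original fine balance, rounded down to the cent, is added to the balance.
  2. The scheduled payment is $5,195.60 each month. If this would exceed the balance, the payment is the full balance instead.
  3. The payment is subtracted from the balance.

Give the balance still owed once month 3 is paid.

Month 1: opening $42,937.28; interest $300.56 → $43,237.84; payment $5,195.60; balance $38,042.24
Month 2: opening $38,042.24; interest $300.56 → $38,342.80; payment $5,195.60; balance $33,147.20
Month 3: opening $33,147.20; interest $300.56 → $33,447.76; payment $5,195.60; balance $28,252.16

$28,252.16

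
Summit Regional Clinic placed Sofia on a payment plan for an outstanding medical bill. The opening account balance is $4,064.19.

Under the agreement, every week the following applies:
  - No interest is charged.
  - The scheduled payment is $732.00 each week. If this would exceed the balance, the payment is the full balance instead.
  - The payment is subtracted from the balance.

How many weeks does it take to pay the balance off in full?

6

# | Opening | Payment | End bal
1 | $4,064.19 | $732.00 | $3,332.19
2 | $3,332.19 | $732.00 | $2,600.19
3 | $2,600.19 | $732.00 | $1,868.19
4 | $1,868.19 | $732.00 | $1,136.19
5 | $1,136.19 | $732.00 | $404.19
6 | $404.19 | $404.19 | $0.00
Balance reaches $0.00 in week 6.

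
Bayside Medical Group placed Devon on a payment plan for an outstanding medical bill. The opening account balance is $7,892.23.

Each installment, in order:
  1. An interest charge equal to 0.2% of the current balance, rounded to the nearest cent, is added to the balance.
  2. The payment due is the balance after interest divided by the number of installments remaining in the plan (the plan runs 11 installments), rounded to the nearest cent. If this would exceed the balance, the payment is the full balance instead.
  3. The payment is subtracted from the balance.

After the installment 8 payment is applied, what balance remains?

$2,187.11

# | Opening | Interest | Payment | End bal
1 | $7,892.23 | $15.78 | $718.91 | $7,189.10
2 | $7,189.10 | $14.38 | $720.35 | $6,483.13
3 | $6,483.13 | $12.97 | $721.79 | $5,774.31
4 | $5,774.31 | $11.55 | $723.23 | $5,062.63
5 | $5,062.63 | $10.13 | $724.68 | $4,348.08
6 | $4,348.08 | $8.70 | $726.13 | $3,630.65
7 | $3,630.65 | $7.26 | $727.58 | $2,910.33
8 | $2,910.33 | $5.82 | $729.04 | $2,187.11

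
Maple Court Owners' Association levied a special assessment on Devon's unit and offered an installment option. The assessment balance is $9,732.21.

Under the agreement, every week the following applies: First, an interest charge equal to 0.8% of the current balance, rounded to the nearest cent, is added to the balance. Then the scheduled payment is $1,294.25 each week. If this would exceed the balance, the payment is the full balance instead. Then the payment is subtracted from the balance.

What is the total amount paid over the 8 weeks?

$10,078.20

Week 1: $9,732.21 +$77.86 interest = $9,810.07; pay $1,294.25 → $8,515.82
Week 2: $8,515.82 +$68.13 interest = $8,583.95; pay $1,294.25 → $7,289.70
Week 3: $7,289.70 +$58.32 interest = $7,348.02; pay $1,294.25 → $6,053.77
Week 4: $6,053.77 +$48.43 interest = $6,102.20; pay $1,294.25 → $4,807.95
Week 5: $4,807.95 +$38.46 interest = $4,846.41; pay $1,294.25 → $3,552.16
Week 6: $3,552.16 +$28.42 interest = $3,580.58; pay $1,294.25 → $2,286.33
Week 7: $2,286.33 +$18.29 interest = $2,304.62; pay $1,294.25 → $1,010.37
Week 8: $1,010.37 +$8.08 interest = $1,018.45; pay $1,018.45 → $0.00
Total paid: $10,078.20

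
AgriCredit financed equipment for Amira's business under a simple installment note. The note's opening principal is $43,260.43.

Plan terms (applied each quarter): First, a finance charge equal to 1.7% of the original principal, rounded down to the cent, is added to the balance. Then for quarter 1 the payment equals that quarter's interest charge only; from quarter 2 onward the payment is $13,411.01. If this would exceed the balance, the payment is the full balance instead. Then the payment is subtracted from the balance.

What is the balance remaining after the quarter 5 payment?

$0.00

Quarter 1: $43,260.43 +$735.42 interest = $43,995.85; pay $735.42 → $43,260.43
Quarter 2: $43,260.43 +$735.42 interest = $43,995.85; pay $13,411.01 → $30,584.84
Quarter 3: $30,584.84 +$735.42 interest = $31,320.26; pay $13,411.01 → $17,909.25
Quarter 4: $17,909.25 +$735.42 interest = $18,644.67; pay $13,411.01 → $5,233.66
Quarter 5: $5,233.66 +$735.42 interest = $5,969.08; pay $5,969.08 → $0.00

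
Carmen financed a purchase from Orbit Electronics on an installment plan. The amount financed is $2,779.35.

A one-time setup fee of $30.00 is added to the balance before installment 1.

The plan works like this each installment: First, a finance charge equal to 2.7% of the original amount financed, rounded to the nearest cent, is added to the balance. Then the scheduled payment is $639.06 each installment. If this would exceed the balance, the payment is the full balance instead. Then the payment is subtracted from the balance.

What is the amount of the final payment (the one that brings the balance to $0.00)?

Installment 1: opening $2,809.35; interest $75.04 → $2,884.39; payment $639.06; balance $2,245.33
Installment 2: opening $2,245.33; interest $75.04 → $2,320.37; payment $639.06; balance $1,681.31
Installment 3: opening $1,681.31; interest $75.04 → $1,756.35; payment $639.06; balance $1,117.29
Installment 4: opening $1,117.29; interest $75.04 → $1,192.33; payment $639.06; balance $553.27
Installment 5: opening $553.27; interest $75.04 → $628.31; payment $628.31; balance $0.00

$628.31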